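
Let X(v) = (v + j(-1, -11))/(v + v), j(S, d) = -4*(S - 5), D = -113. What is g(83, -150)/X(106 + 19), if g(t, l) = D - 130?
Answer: -60750/149 ≈ -407.72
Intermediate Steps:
j(S, d) = 20 - 4*S (j(S, d) = -4*(-5 + S) = 20 - 4*S)
g(t, l) = -243 (g(t, l) = -113 - 130 = -243)
X(v) = (24 + v)/(2*v) (X(v) = (v + (20 - 4*(-1)))/(v + v) = (v + (20 + 4))/((2*v)) = (v + 24)*(1/(2*v)) = (24 + v)*(1/(2*v)) = (24 + v)/(2*v))
g(83, -150)/X(106 + 19) = -243*2*(106 + 19)/(24 + (106 + 19)) = -243*250/(24 + 125) = -243/((½)*(1/125)*149) = -243/149/250 = -243*250/149 = -60750/149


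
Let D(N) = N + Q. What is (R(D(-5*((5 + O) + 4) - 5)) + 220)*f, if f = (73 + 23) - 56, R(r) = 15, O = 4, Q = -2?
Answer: 9400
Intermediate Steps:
D(N) = -2 + N (D(N) = N - 2 = -2 + N)
f = 40 (f = 96 - 56 = 40)
(R(D(-5*((5 + O) + 4) - 5)) + 220)*f = (15 + 220)*40 = 235*40 = 9400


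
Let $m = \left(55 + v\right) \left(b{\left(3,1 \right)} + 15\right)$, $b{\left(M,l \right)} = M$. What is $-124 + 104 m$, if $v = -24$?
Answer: $57908$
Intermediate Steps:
$m = 558$ ($m = \left(55 - 24\right) \left(3 + 15\right) = 31 \cdot 18 = 558$)
$-124 + 104 m = -124 + 104 \cdot 558 = -124 + 58032 = 57908$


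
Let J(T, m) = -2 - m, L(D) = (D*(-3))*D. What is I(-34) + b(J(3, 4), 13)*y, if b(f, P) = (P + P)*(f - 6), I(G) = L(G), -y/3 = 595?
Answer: 553452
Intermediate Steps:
L(D) = -3*D**2 (L(D) = (-3*D)*D = -3*D**2)
y = -1785 (y = -3*595 = -1785)
I(G) = -3*G**2
b(f, P) = 2*P*(-6 + f) (b(f, P) = (2*P)*(-6 + f) = 2*P*(-6 + f))
I(-34) + b(J(3, 4), 13)*y = -3*(-34)**2 + (2*13*(-6 + (-2 - 1*4)))*(-1785) = -3*1156 + (2*13*(-6 + (-2 - 4)))*(-1785) = -3468 + (2*13*(-6 - 6))*(-1785) = -3468 + (2*13*(-12))*(-1785) = -3468 - 312*(-1785) = -3468 + 556920 = 553452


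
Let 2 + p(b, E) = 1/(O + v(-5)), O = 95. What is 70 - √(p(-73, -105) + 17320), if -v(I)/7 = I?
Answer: 70 - 3*√32519370/130 ≈ -61.598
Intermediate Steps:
v(I) = -7*I
p(b, E) = -259/130 (p(b, E) = -2 + 1/(95 - 7*(-5)) = -2 + 1/(95 + 35) = -2 + 1/130 = -259/130)
70 - √(p(-73, -105) + 17320) = 70 - √(-259/130 + 17320) = 70 - √(2251341/130) = 70 - 3*√32519370/130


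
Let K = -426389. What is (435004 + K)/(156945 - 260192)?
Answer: -8615/103247 ≈ -0.083441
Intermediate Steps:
(435004 + K)/(156945 - 260192) = (435004 - 426389)/(156945 - 260192) = 8615/(-103247) = 8615*(-1/103247) = -8615/103247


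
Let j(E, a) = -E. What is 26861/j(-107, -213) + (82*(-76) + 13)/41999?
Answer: 1127469706/4493893 ≈ 250.89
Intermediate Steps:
26861/j(-107, -213) + (82*(-76) + 13)/41999 = 26861/((-1*(-107))) + (82*(-76) + 13)/41999 = 26861/107 + (-6232 + 13)*(1/41999) = 26861*(1/107) - 6219*1/41999 = 26861/107 - 6219/41999 = 1127469706/4493893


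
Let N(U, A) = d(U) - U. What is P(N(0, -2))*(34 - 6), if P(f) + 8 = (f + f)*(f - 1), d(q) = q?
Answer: -224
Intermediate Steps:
N(U, A) = 0 (N(U, A) = U - U = 0)
P(f) = -8 + 2*f*(-1 + f) (P(f) = -8 + (f + f)*(f - 1) = -8 + (2*f)*(-1 + f) = -8 + 2*f*(-1 + f))
P(N(0, -2))*(34 - 6) = (-8 - 2*0 + 2*0²)*(34 - 6) = (-8 + 0 + 2*0)*28 = (-8 + 0 + 0)*28 = -8*28 = -224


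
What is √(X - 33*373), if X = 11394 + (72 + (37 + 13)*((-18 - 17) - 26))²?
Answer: √8867569 ≈ 2977.8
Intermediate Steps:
X = 8879878 (X = 11394 + (72 + 50*(-35 - 26))² = 11394 + (72 + 50*(-61))² = 11394 + (72 - 3050)² = 11394 + (-2978)² = 11394 + 8868484 = 8879878)
√(X - 33*373) = √(8879878 - 33*373) = √(8879878 - 12309) = √8867569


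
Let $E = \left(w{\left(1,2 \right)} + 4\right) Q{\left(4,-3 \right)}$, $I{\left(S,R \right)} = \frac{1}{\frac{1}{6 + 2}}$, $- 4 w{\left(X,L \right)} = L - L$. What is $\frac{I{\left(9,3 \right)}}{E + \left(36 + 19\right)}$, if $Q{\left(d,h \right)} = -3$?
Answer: $\frac{8}{43} \approx 0.18605$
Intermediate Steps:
$w{\left(X,L \right)} = 0$ ($w{\left(X,L \right)} = - \frac{L - L}{4} = \left(- \frac{1}{4}\right) 0 = 0$)
$I{\left(S,R \right)} = 8$ ($I{\left(S,R \right)} = \frac{1}{\frac{1}{8}} = 8$)
$E = -12$ ($E = \left(0 + 4\right) \left(-3\right) = 4 \left(-3\right) = -12$)
$\frac{I{\left(9,3 \right)}}{E + \left(36 + 19\right)} = \frac{1}{-12 + \left(36 + 19\right)} 8 = \frac{1}{-12 + 55} \cdot 8 = \frac{1}{43} \cdot 8 = \frac{8}{43}$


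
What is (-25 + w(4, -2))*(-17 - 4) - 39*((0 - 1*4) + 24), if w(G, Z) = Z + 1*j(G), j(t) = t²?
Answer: -549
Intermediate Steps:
w(G, Z) = Z + G² (w(G, Z) = Z + 1*G² = Z + G²)
(-25 + w(4, -2))*(-17 - 4) - 39*((0 - 1*4) + 24) = (-25 + (-2 + 4²))*(-17 - 4) - 39*((0 - 1*4) + 24) = (-25 + (-2 + 16))*(-21) - 39*((0 - 4) + 24) = (-25 + 14)*(-21) - 39*(-4 + 24) = -11*(-21) - 39*20 = 231 - 780 = -549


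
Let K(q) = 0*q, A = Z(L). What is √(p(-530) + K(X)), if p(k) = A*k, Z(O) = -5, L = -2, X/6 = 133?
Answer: 5*√106 ≈ 51.478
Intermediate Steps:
X = 798 (X = 6*133 = 798)
A = -5
p(k) = -5*k
K(q) = 0
√(p(-530) + K(X)) = √(-5*(-530) + 0) = √(2650 + 0) = √2650 = 5*√106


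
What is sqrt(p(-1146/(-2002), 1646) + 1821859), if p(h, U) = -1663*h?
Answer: 2*sqrt(456137671990)/1001 ≈ 1349.4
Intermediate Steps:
sqrt(p(-1146/(-2002), 1646) + 1821859) = sqrt(-(-1905798)/(-2002) + 1821859) = sqrt(-(-1905798)*(-1)/2002 + 1821859) = sqrt(-1663*573/1001 + 1821859) = sqrt(-952899/1001 + 1821859) = sqrt(1822727960/1001) = 2*sqrt(456137671990)/1001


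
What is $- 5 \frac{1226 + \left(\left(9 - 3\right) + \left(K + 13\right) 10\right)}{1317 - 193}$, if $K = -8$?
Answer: $- \frac{3205}{562} \approx -5.7029$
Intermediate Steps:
$- 5 \frac{1226 + \left(\left(9 - 3\right) + \left(K + 13\right) 10\right)}{1317 - 193} = - 5 \frac{1226 + \left(\left(9 - 3\right) + \left(-8 + 13\right) 10\right)}{1317 - 193} = - 5 \frac{1226 + \left(\left(9 - 3\right) + 5 \cdot 10\right)}{1124} = - 5 \left(1226 + \left(6 + 50\right)\right) \frac{1}{1124} = - 5 \left(1226 + 56\right) \frac{1}{1124} = - 5 \cdot 1282 \cdot \frac{1}{1124} = \left(-5\right) \frac{641}{562} = - \frac{3205}{562}$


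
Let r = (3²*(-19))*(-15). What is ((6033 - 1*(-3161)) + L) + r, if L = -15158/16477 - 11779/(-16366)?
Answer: 3170908308493/269662582 ≈ 11759.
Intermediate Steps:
L = -53993245/269662582 (L = -15158*1/16477 - 11779*(-1/16366) = -15158/16477 + 11779/16366 = -53993245/269662582 ≈ -0.20023)
r = 2565 (r = (9*(-19))*(-15) = -171*(-15) = 2565)
((6033 - 1*(-3161)) + L) + r = ((6033 - 1*(-3161)) - 53993245/269662582) + 2565 = ((6033 + 3161) - 53993245/269662582) + 2565 = (9194 - 53993245/269662582) + 2565 = 2479223785663/269662582 + 2565 = 3170908308493/269662582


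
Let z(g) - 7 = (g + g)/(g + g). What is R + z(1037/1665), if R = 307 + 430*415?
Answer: 178765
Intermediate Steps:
R = 178757 (R = 307 + 178450 = 178757)
z(g) = 8 (z(g) = 7 + (g + g)/(g + g) = 7 + (2*g)/((2*g)) = 7 + (2*g)*(1/(2*g)) = 7 + 1 = 8)
R + z(1037/1665) = 178757 + 8 = 178765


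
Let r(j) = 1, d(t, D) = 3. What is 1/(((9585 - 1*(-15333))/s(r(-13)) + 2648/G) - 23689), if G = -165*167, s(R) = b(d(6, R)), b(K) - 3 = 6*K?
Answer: -192885/4340399471 ≈ -4.4439e-5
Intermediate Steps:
b(K) = 3 + 6*K
s(R) = 21 (s(R) = 3 + 6*3 = 3 + 18 = 21)
G = -27555
1/(((9585 - 1*(-15333))/s(r(-13)) + 2648/G) - 23689) = 1/(((9585 - 1*(-15333))/21 + 2648/(-27555)) - 23689) = 1/(((9585 + 15333)*(1/21) + 2648*(-1/27555)) - 23689) = 1/((24918*(1/21) - 2648/27555) - 23689) = 1/((8306/7 - 2648/27555) - 23689) = 1/(228853294/192885 - 23689) = 1/(-4340399471/192885) = -192885/4340399471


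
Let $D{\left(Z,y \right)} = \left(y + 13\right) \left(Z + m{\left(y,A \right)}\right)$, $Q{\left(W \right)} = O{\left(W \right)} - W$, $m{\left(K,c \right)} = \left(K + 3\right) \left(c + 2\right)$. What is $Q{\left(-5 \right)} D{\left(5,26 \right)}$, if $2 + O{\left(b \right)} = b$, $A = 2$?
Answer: $-9438$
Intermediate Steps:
$O{\left(b \right)} = -2 + b$
$m{\left(K,c \right)} = \left(2 + c\right) \left(3 + K\right)$ ($m{\left(K,c \right)} = \left(3 + K\right) \left(2 + c\right) = \left(2 + c\right) \left(3 + K\right)$)
$Q{\left(W \right)} = -2$ ($Q{\left(W \right)} = \left(-2 + W\right) - W = -2$)
$D{\left(Z,y \right)} = \left(13 + y\right) \left(12 + Z + 4 y\right)$ ($D{\left(Z,y \right)} = \left(y + 13\right) \left(Z + \left(6 + 2 y + 3 \cdot 2 + y 2\right)\right) = \left(13 + y\right) \left(Z + \left(6 + 2 y + 6 + 2 y\right)\right) = \left(13 + y\right) \left(Z + \left(12 + 4 y\right)\right) = \left(13 + y\right) \left(12 + Z + 4 y\right)$)
$Q{\left(-5 \right)} D{\left(5,26 \right)} = - 2 \left(156 + 4 \cdot 26^{2} + 13 \cdot 5 + 64 \cdot 26 + 5 \cdot 26\right) = - 2 \left(156 + 4 \cdot 676 + 65 + 1664 + 130\right) = - 2 \left(156 + 2704 + 65 + 1664 + 130\right) = \left(-2\right) 4719 = -9438$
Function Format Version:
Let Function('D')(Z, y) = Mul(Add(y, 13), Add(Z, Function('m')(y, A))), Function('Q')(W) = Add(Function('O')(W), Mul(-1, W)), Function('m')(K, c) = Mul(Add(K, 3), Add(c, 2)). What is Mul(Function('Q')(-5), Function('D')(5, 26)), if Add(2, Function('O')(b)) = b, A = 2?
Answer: -9438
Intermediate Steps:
Function('O')(b) = Add(-2, b)
Function('m')(K, c) = Mul(Add(2, c), Add(3, K)) (Function('m')(K, c) = Mul(Add(3, K), Add(2, c)) = Mul(Add(2, c), Add(3, K)))
Function('Q')(W) = -2 (Function('Q')(W) = Add(Add(-2, W), Mul(-1, W)) = -2)
Function('D')(Z, y) = Mul(Add(13, y), Add(12, Z, Mul(4, y))) (Function('D')(Z, y) = Mul(Add(y, 13), Add(Z, Add(6, Mul(2, y), Mul(3, 2), Mul(y, 2)))) = Mul(Add(13, y), Add(Z, Add(6, Mul(2, y), 6, Mul(2, y)))) = Mul(Add(13, y), Add(Z, Add(12, Mul(4, y)))) = Mul(Add(13, y), Add(12, Z, Mul(4, y))))
Mul(Function('Q')(-5), Function('D')(5, 26)) = Mul(-2, Add(156, Mul(4, Pow(26, 2)), Mul(13, 5), Mul(64, 26), Mul(5, 26))) = Mul(-2, Add(156, Mul(4, 676), 65, 1664, 130)) = Mul(-2, Add(156, 2704, 65, 1664, 130)) = Mul(-2, 4719) = -9438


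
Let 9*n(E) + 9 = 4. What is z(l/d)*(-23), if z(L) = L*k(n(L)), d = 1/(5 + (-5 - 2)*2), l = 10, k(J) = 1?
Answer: 2070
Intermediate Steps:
n(E) = -5/9 (n(E) = -1 + (⅑)*4 = -1 + 4/9 = -5/9)
d = -⅑ (d = 1/(5 - 7*2) = 1/(5 - 14) = 1/(-9) = -⅑ ≈ -0.11111)
z(L) = L (z(L) = L*1 = L)
z(l/d)*(-23) = (10/(-⅑))*(-23) = (10*(-9))*(-23) = -90*(-23) = 2070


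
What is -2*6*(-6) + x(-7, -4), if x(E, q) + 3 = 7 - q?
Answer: 80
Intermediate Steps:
x(E, q) = 4 - q (x(E, q) = -3 + (7 - q) = 4 - q)
-2*6*(-6) + x(-7, -4) = -2*6*(-6) + (4 - 1*(-4)) = -12*(-6) + (4 + 4) = 72 + 8 = 80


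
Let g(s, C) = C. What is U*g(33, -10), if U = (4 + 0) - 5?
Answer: 10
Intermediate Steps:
U = -1 (U = 4 - 5 = -1)
U*g(33, -10) = -1*(-10) = 10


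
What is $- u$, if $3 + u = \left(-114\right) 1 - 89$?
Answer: $206$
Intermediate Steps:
$u = -206$ ($u = -3 - 203 = -206$)
$- u = \left(-1\right) \left(-206\right) = 206$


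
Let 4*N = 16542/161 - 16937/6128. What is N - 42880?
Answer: -169124361641/3946432 ≈ -42855.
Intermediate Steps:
N = 98642519/3946432 (N = (16542/161 - 16937/6128)/4 = (¼)*(98642519/986608) = 98642519/3946432 ≈ 24.995)
N - 42880 = 98642519/3946432 - 42880 = -169124361641/3946432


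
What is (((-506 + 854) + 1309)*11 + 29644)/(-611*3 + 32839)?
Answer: 47871/31006 ≈ 1.5439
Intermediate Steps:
(((-506 + 854) + 1309)*11 + 29644)/(-611*3 + 32839) = ((348 + 1309)*11 + 29644)/(-1833 + 32839) = (1657*11 + 29644)/31006 = (18227 + 29644)*(1/31006) = 47871*(1/31006) = 47871/31006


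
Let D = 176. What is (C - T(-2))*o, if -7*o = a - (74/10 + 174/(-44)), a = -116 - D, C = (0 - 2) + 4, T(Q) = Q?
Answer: 64998/385 ≈ 168.83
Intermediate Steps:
C = 2 (C = -2 + 4 = 2)
a = -292 (a = -116 - 1*176 = -116 - 176 = -292)
o = 32499/770 (o = -(-292 - (74/10 + 174/(-44)))/7 = -(-292 - (74*(1/10) + 174*(-1/44)))/7 = -(-292 - (37/5 - 87/22))/7 = -(-292 - 1*379/110)/7 = -(-292 - 379/110)/7 = -1/7*(-32499/110) = 32499/770 ≈ 42.206)
(C - T(-2))*o = (2 - 1*(-2))*(32499/770) = (2 + 2)*(32499/770) = 4*(32499/770) = 64998/385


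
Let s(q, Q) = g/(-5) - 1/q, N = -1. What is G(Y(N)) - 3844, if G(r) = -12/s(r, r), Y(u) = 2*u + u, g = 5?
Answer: -3826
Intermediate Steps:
s(q, Q) = -1 - 1/q (s(q, Q) = 5/(-5) - 1/q = 5*(-⅕) - 1/q = -1 - 1/q)
Y(u) = 3*u
G(r) = -12*r/(-1 - r)
G(Y(N)) - 3844 = 12*(3*(-1))/(1 + 3*(-1)) - 3844 = 12*(-3)/(1 - 3) - 3844 = 12*(-3)/(-2) - 3844 = 12*(-3)*(-½) - 3844 = 18 - 3844 = -3826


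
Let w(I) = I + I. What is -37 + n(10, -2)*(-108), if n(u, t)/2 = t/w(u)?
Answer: -77/5 ≈ -15.400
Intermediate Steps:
w(I) = 2*I
n(u, t) = t/u (n(u, t) = 2*(t/((2*u))) = 2*(t*(1/(2*u))) = 2*(t/(2*u)) = t/u)
-37 + n(10, -2)*(-108) = -37 - 2/10*(-108) = -37 - 2*⅒*(-108) = -37 - ⅕*(-108) = -37 + 108/5 = -77/5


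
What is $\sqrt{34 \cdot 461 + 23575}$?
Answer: $21 \sqrt{89} \approx 198.11$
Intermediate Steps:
$\sqrt{34 \cdot 461 + 23575} = \sqrt{15674 + 23575} = \sqrt{39249} = 21 \sqrt{89}$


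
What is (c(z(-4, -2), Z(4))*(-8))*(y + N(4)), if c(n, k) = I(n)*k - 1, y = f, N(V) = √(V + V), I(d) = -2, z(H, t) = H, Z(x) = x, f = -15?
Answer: -1080 + 144*√2 ≈ -876.35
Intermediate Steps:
N(V) = √2*√V (N(V) = √(2*V) = √2*√V)
y = -15
c(n, k) = -1 - 2*k (c(n, k) = -2*k - 1 = -1 - 2*k)
(c(z(-4, -2), Z(4))*(-8))*(y + N(4)) = ((-1 - 2*4)*(-8))*(-15 + √2*√4) = ((-1 - 8)*(-8))*(-15 + √2*2) = (-9*(-8))*(-15 + 2*√2) = 72*(-15 + 2*√2) = -1080 + 144*√2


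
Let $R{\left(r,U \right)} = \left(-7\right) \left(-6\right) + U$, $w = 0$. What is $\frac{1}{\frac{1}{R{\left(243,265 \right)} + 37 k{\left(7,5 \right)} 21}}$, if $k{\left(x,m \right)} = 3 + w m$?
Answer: $2638$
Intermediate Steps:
$R{\left(r,U \right)} = 42 + U$
$k{\left(x,m \right)} = 3$ ($k{\left(x,m \right)} = 3 + 0 m = 3 + 0 = 3$)
$\frac{1}{\frac{1}{R{\left(243,265 \right)} + 37 k{\left(7,5 \right)} 21}} = \frac{1}{\frac{1}{\left(42 + 265\right) + 37 \cdot 3 \cdot 21}} = \frac{1}{\frac{1}{307 + 111 \cdot 21}} = \frac{1}{\frac{1}{307 + 2331}} = \frac{1}{\frac{1}{2638}} = 2638$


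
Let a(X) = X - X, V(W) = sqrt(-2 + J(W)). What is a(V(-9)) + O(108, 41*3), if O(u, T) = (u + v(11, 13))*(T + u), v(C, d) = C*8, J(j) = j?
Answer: 45276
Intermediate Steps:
v(C, d) = 8*C
V(W) = sqrt(-2 + W)
a(X) = 0
O(u, T) = (88 + u)*(T + u) (O(u, T) = (u + 8*11)*(T + u) = (u + 88)*(T + u) = (88 + u)*(T + u))
a(V(-9)) + O(108, 41*3) = 0 + (108**2 + 88*(41*3) + 88*108 + (41*3)*108) = 0 + (11664 + 88*123 + 9504 + 123*108) = 0 + (11664 + 10824 + 9504 + 13284) = 0 + 45276 = 45276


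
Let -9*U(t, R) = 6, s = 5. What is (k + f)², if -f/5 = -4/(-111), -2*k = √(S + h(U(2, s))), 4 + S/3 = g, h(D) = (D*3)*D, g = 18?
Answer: 267755/24642 + 20*√390/333 ≈ 12.052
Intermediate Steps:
U(t, R) = -⅔ (U(t, R) = -⅑*6 = -⅔)
h(D) = 3*D² (h(D) = (3*D)*D = 3*D²)
S = 42 (S = -12 + 3*18 = -12 + 54 = 42)
k = -√390/6 (k = -√(42 + 3*(-⅔)²)/2 = -√(42 + 3*(4/9))/2 = -√(42 + 4/3)/2 = -√390/6 ≈ -3.2914)
f = -20/111 (f = -(-20)/(-111) = -(-20)*(-1)/111 = -5*4/111 = -20/111 ≈ -0.18018)
(k + f)² = (-√390/6 - 20/111)² = (-20/111 - √390/6)²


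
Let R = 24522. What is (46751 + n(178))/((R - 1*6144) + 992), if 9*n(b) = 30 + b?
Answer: 420967/174330 ≈ 2.4148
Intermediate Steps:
n(b) = 10/3 + b/9 (n(b) = (30 + b)/9 = 10/3 + b/9)
(46751 + n(178))/((R - 1*6144) + 992) = (46751 + (10/3 + (⅑)*178))/((24522 - 1*6144) + 992) = (46751 + (10/3 + 178/9))/((24522 - 6144) + 992) = (46751 + 208/9)/(18378 + 992) = (420967/9)/19370 = (420967/9)*(1/19370) = 420967/174330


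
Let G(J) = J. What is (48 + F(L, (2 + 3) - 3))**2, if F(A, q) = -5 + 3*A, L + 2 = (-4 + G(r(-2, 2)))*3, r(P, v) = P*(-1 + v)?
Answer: 289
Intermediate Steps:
L = -20 (L = -2 + (-4 - 2*(-1 + 2))*3 = -2 + (-4 - 2*1)*3 = -2 + (-4 - 2)*3 = -2 - 6*3 = -2 - 18 = -20)
(48 + F(L, (2 + 3) - 3))**2 = (48 + (-5 + 3*(-20)))**2 = (48 + (-5 - 60))**2 = (48 - 65)**2 = (-17)**2 = 289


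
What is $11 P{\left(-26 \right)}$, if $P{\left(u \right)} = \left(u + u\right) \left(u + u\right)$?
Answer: $29744$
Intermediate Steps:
$P{\left(u \right)} = 4 u^{2}$ ($P{\left(u \right)} = 2 u 2 u = 4 u^{2}$)
$11 P{\left(-26 \right)} = 11 \cdot 4 \left(-26\right)^{2} = 11 \cdot 4 \cdot 676 = 11 \cdot 2704 = 29744$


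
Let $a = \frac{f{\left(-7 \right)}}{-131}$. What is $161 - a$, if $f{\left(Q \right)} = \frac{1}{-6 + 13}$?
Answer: $\frac{147638}{917} \approx 161.0$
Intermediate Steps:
$f{\left(Q \right)} = \frac{1}{7}$
$a = - \frac{1}{917}$ ($a = \frac{1}{7 \left(-131\right)} = \frac{1}{7} \left(- \frac{1}{131}\right) = - \frac{1}{917} \approx -0.0010905$)
$161 - a = 161 - - \frac{1}{917} = 161 + \frac{1}{917} = \frac{147638}{917}$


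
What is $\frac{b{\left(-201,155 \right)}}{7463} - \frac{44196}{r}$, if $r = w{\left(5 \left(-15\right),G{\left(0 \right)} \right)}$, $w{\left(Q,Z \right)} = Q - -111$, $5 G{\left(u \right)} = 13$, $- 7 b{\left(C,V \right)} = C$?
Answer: $- \frac{192403000}{156723} \approx -1227.7$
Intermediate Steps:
$b{\left(C,V \right)} = - \frac{C}{7}$
$G{\left(u \right)} = \frac{13}{5}$ ($G{\left(u \right)} = \frac{1}{5} \cdot 13 = \frac{13}{5}$)
$w{\left(Q,Z \right)} = 111 + Q$ ($w{\left(Q,Z \right)} = Q + 111 = 111 + Q$)
$r = 36$ ($r = 111 + 5 \left(-15\right) = 111 - 75 = 36$)
$\frac{b{\left(-201,155 \right)}}{7463} - \frac{44196}{r} = \frac{\left(- \frac{1}{7}\right) \left(-201\right)}{7463} - \frac{44196}{36} = \frac{201}{7} \cdot \frac{1}{7463} - \frac{3683}{3} = \frac{201}{52241} - \frac{3683}{3} = - \frac{192403000}{156723}$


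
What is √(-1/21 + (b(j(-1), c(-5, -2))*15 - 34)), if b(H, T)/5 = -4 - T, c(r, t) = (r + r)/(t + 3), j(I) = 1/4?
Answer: √183435/21 ≈ 20.395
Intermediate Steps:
j(I) = ¼
c(r, t) = 2*r/(3 + t) (c(r, t) = (2*r)/(3 + t) = 2*r/(3 + t))
b(H, T) = -20 - 5*T (b(H, T) = 5*(-4 - T) = -20 - 5*T)
√(-1/21 + (b(j(-1), c(-5, -2))*15 - 34)) = √(-1/21 + ((-20 - 10*(-5)/(3 - 2))*15 - 34)) = √((1/21)*(-1) + ((-20 - 10*(-5)/1)*15 - 34)) = √(-1/21 + ((-20 - 10*(-5))*15 - 34)) = √(-1/21 + ((-20 - 5*(-10))*15 - 34)) = √(-1/21 + ((-20 + 50)*15 - 34)) = √(-1/21 + (30*15 - 34)) = √(-1/21 + (450 - 34)) = √(-1/21 + 416) = √(8735/21) = √183435/21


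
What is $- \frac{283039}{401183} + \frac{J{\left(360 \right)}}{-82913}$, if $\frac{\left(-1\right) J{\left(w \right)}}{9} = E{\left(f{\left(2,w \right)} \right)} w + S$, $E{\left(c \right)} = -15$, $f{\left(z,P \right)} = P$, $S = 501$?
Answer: $- \frac{41156172260}{33263286079} \approx -1.2373$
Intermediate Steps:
$J{\left(w \right)} = -4509 + 135 w$ ($J{\left(w \right)} = - 9 \left(- 15 w + 501\right) = - 9 \left(501 - 15 w\right) = -4509 + 135 w$)
$- \frac{283039}{401183} + \frac{J{\left(360 \right)}}{-82913} = - \frac{283039}{401183} + \frac{-4509 + 135 \cdot 360}{-82913} = \left(-283039\right) \frac{1}{401183} + \left(-4509 + 48600\right) \left(- \frac{1}{82913}\right) = - \frac{283039}{401183} + 44091 \left(- \frac{1}{82913}\right) = - \frac{283039}{401183} - \frac{44091}{82913} = - \frac{41156172260}{33263286079}$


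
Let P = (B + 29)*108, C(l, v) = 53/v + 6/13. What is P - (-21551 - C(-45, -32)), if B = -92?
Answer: 6134255/416 ≈ 14746.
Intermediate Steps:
C(l, v) = 6/13 + 53/v (C(l, v) = 53/v + 6*(1/13) = 53/v + 6/13 = 6/13 + 53/v)
P = -6804 (P = (-92 + 29)*108 = -63*108 = -6804)
P - (-21551 - C(-45, -32)) = -6804 - (-21551 - (6/13 + 53/(-32))) = -6804 - (-21551 - (6/13 + 53*(-1/32))) = -6804 - (-21551 - (6/13 - 53/32)) = -6804 - (-21551 - 1*(-497/416)) = -6804 - (-21551 + 497/416) = -6804 - 1*(-8964719/416) = -6804 + 8964719/416 = 6134255/416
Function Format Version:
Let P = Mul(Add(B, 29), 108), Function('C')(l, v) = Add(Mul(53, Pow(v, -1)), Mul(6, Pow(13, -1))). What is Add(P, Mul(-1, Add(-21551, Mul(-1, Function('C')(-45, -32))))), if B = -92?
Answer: Rational(6134255, 416) ≈ 14746.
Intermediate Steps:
Function('C')(l, v) = Add(Rational(6, 13), Mul(53, Pow(v, -1))) (Function('C')(l, v) = Add(Mul(53, Pow(v, -1)), Mul(6, Rational(1, 13))) = Add(Mul(53, Pow(v, -1)), Rational(6, 13)) = Add(Rational(6, 13), Mul(53, Pow(v, -1))))
P = -6804 (P = Mul(Add(-92, 29), 108) = Mul(-63, 108) = -6804)
Add(P, Mul(-1, Add(-21551, Mul(-1, Function('C')(-45, -32))))) = Add(-6804, Mul(-1, Add(-21551, Mul(-1, Add(Rational(6, 13), Mul(53, Pow(-32, -1))))))) = Add(-6804, Mul(-1, Add(-21551, Mul(-1, Add(Rational(6, 13), Mul(53, Rational(-1, 32))))))) = Add(-6804, Mul(-1, Add(-21551, Mul(-1, Add(Rational(6, 13), Rational(-53, 32)))))) = Add(-6804, Mul(-1, Add(-21551, Mul(-1, Rational(-497, 416))))) = Add(-6804, Mul(-1, Add(-21551, Rational(497, 416)))) = Add(-6804, Mul(-1, Rational(-8964719, 416))) = Add(-6804, Rational(8964719, 416)) = Rational(6134255, 416)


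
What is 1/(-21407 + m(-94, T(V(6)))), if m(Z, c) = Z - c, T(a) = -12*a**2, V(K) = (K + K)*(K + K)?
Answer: 1/227331 ≈ 4.3989e-6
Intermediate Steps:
V(K) = 4*K**2 (V(K) = (2*K)*(2*K) = 4*K**2)
1/(-21407 + m(-94, T(V(6)))) = 1/(-21407 + (-94 - (-12)*(4*6**2)**2)) = 1/(-21407 + (-94 - (-12)*(4*36)**2)) = 1/(-21407 + (-94 - (-12)*144**2)) = 1/(-21407 + (-94 - (-12)*20736)) = 1/(-21407 + (-94 - 1*(-248832))) = 1/(-21407 + (-94 + 248832)) = 1/(-21407 + 248738) = 1/227331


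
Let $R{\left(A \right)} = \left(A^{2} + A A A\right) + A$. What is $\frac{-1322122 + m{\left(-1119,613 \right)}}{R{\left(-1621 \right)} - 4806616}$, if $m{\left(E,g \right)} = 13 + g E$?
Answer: $\frac{2008056}{4261586657} \approx 0.0004712$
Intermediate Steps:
$m{\left(E,g \right)} = 13 + E g$
$R{\left(A \right)} = A + A^{2} + A^{3}$ ($R{\left(A \right)} = \left(A^{2} + A^{2} A\right) + A = \left(A^{2} + A^{3}\right) + A = A + A^{2} + A^{3}$)
$\frac{-1322122 + m{\left(-1119,613 \right)}}{R{\left(-1621 \right)} - 4806616} = \frac{-1322122 + \left(13 - 685947\right)}{- 1621 \left(1 - 1621 + \left(-1621\right)^{2}\right) - 4806616} = \frac{-1322122 + \left(13 - 685947\right)}{- 1621 \left(1 - 1621 + 2627641\right) - 4806616} = \frac{-1322122 - 685934}{\left(-1621\right) 2626021 - 4806616} = - \frac{2008056}{-4256780041 - 4806616} = - \frac{2008056}{-4261586657} = \left(-2008056\right) \left(- \frac{1}{4261586657}\right) = \frac{2008056}{4261586657}$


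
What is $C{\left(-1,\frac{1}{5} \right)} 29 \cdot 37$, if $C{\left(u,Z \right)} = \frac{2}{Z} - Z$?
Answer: $\frac{52577}{5} \approx 10515.0$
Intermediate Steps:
$C{\left(u,Z \right)} = - Z + \frac{2}{Z}$
$C{\left(-1,\frac{1}{5} \right)} 29 \cdot 37 = \left(- \frac{1}{5} + \frac{2}{\frac{1}{5}}\right) 29 \cdot 37 = \left(\left(-1\right) \frac{1}{5} + 2 \frac{1}{\frac{1}{5}}\right) 29 \cdot 37 = \left(- \frac{1}{5} + 2 \cdot 5\right) 29 \cdot 37 = \left(- \frac{1}{5} + 10\right) 29 \cdot 37 = \frac{49}{5} \cdot 29 \cdot 37 = \frac{1421}{5} \cdot 37 = \frac{52577}{5}$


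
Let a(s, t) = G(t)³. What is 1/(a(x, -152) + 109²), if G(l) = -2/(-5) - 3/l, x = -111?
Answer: 438976000/5215506317759 ≈ 8.4167e-5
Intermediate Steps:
G(l) = ⅖ - 3/l (G(l) = -2*(-⅕) - 3/l = ⅖ - 3/l)
a(s, t) = (⅖ - 3/t)³
1/(a(x, -152) + 109²) = 1/((1/125)*(-15 + 2*(-152))³/(-152)³ + 109²) = 1/((1/125)*(-1/3511808)*(-15 - 304)³ + 11881) = 1/((1/125)*(-1/3511808)*(-319)³ + 11881) = 1/((1/125)*(-1/3511808)*(-32461759) + 11881) = 1/(32461759/438976000 + 11881) = 1/(5215506317759/438976000) = 438976000/5215506317759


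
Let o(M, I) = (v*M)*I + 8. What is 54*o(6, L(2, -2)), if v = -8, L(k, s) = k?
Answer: -4752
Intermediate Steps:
o(M, I) = 8 - 8*I*M (o(M, I) = (-8*M)*I + 8 = -8*I*M + 8 = 8 - 8*I*M)
54*o(6, L(2, -2)) = 54*(8 - 8*2*6) = 54*(8 - 96) = 54*(-88) = -4752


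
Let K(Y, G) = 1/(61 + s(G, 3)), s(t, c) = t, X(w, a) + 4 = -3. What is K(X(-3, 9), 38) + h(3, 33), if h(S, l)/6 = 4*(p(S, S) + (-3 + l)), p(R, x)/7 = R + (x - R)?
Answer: 121177/99 ≈ 1224.0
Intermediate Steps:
X(w, a) = -7 (X(w, a) = -4 - 3 = -7)
K(Y, G) = 1/(61 + G)
p(R, x) = 7*x (p(R, x) = 7*(R + (x - R)) = 7*x)
h(S, l) = -72 + 24*l + 168*S (h(S, l) = 6*(4*(7*S + (-3 + l))) = 6*(4*(-3 + l + 7*S)) = 6*(-12 + 4*l + 28*S) = -72 + 24*l + 168*S)
K(X(-3, 9), 38) + h(3, 33) = 1/(61 + 38) + (-72 + 24*33 + 168*3) = 1/99 + (-72 + 792 + 504) = 1/99 + 1224 = 121177/99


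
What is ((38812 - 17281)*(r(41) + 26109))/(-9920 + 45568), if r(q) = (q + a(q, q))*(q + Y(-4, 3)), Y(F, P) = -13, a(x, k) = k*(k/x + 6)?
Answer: 759893583/35648 ≈ 21317.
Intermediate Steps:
a(x, k) = k*(6 + k/x)
r(q) = 8*q*(-13 + q) (r(q) = (q + q*(q + 6*q)/q)*(q - 13) = (q + q*(7*q)/q)*(-13 + q) = (q + 7*q)*(-13 + q) = (8*q)*(-13 + q) = 8*q*(-13 + q))
((38812 - 17281)*(r(41) + 26109))/(-9920 + 45568) = ((38812 - 17281)*(8*41*(-13 + 41) + 26109))/(-9920 + 45568) = (21531*(8*41*28 + 26109))/35648 = (21531*(9184 + 26109))*(1/35648) = (21531*35293)*(1/35648) = 759893583*(1/35648) = 759893583/35648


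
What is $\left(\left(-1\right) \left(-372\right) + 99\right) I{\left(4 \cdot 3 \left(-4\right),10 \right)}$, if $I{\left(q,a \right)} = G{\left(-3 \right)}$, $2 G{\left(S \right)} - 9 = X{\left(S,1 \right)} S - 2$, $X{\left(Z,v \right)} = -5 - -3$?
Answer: $\frac{6123}{2} \approx 3061.5$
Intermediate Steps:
$X{\left(Z,v \right)} = -2$ ($X{\left(Z,v \right)} = -5 + 3 = -2$)
$G{\left(S \right)} = \frac{7}{2} - S$ ($G{\left(S \right)} = \frac{9}{2} + \frac{- 2 S - 2}{2} = \frac{9}{2} + \frac{-2 - 2 S}{2} = \frac{9}{2} - \left(1 + S\right) = \frac{7}{2} - S$)
$I{\left(q,a \right)} = \frac{13}{2}$ ($I{\left(q,a \right)} = \frac{7}{2} - -3 = \frac{7}{2} + 3 = \frac{13}{2}$)
$\left(\left(-1\right) \left(-372\right) + 99\right) I{\left(4 \cdot 3 \left(-4\right),10 \right)} = \left(\left(-1\right) \left(-372\right) + 99\right) \frac{13}{2} = \left(372 + 99\right) \frac{13}{2} = 471 \cdot \frac{13}{2} = \frac{6123}{2}$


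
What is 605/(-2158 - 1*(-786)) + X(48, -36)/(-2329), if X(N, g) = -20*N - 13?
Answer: -74089/3195388 ≈ -0.023186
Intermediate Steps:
X(N, g) = -13 - 20*N
605/(-2158 - 1*(-786)) + X(48, -36)/(-2329) = 605/(-2158 - 1*(-786)) + (-13 - 20*48)/(-2329) = 605/(-2158 + 786) + (-13 - 960)*(-1/2329) = 605/(-1372) - 973*(-1/2329) = 605*(-1/1372) + 973/2329 = -605/1372 + 973/2329 = -74089/3195388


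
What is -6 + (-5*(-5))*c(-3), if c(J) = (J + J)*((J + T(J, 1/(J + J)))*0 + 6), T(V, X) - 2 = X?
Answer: -906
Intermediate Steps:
T(V, X) = 2 + X
c(J) = 12*J (c(J) = (J + J)*((J + (2 + 1/(J + J)))*0 + 6) = (2*J)*((J + (2 + 1/(2*J)))*0 + 6) = (2*J)*((2 + J + 1/(2*J))*0 + 6) = (2*J)*(0 + 6) = (2*J)*6 = 12*J)
-6 + (-5*(-5))*c(-3) = -6 + (-5*(-5))*(12*(-3)) = -6 + 25*(-36) = -6 - 900 = -906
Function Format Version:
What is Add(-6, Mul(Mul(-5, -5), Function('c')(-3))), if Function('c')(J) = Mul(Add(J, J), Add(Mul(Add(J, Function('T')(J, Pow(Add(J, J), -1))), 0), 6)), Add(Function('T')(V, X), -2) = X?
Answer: -906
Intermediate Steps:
Function('T')(V, X) = Add(2, X)
Function('c')(J) = Mul(12, J) (Function('c')(J) = Mul(Add(J, J), Add(Mul(Add(J, Add(2, Pow(Add(J, J), -1))), 0), 6)) = Mul(Mul(2, J), Add(Mul(Add(J, Add(2, Pow(Mul(2, J), -1))), 0), 6)) = Mul(Mul(2, J), Add(Mul(Add(J, Add(2, Mul(Rational(1, 2), Pow(J, -1)))), 0), 6)) = Mul(Mul(2, J), Add(Mul(Add(2, J, Mul(Rational(1, 2), Pow(J, -1))), 0), 6)) = Mul(Mul(2, J), Add(0, 6)) = Mul(Mul(2, J), 6) = Mul(12, J))
Add(-6, Mul(Mul(-5, -5), Function('c')(-3))) = Add(-6, Mul(Mul(-5, -5), Mul(12, -3))) = Add(-6, Mul(25, -36)) = Add(-6, -900) = -906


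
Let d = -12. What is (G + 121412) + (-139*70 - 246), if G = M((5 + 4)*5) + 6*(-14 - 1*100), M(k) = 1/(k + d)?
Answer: 3654817/33 ≈ 1.1075e+5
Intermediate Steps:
M(k) = 1/(-12 + k) (M(k) = 1/(k - 12) = 1/(-12 + k))
G = -22571/33 (G = 1/(-12 + (5 + 4)*5) + 6*(-14 - 1*100) = 1/(-12 + 9*5) + 6*(-14 - 100) = 1/(-12 + 45) + 6*(-114) = 1/33 - 684 = -22571/33 ≈ -683.97)
(G + 121412) + (-139*70 - 246) = (-22571/33 + 121412) + (-139*70 - 246) = 3984025/33 + (-9730 - 246) = 3984025/33 - 9976 = 3654817/33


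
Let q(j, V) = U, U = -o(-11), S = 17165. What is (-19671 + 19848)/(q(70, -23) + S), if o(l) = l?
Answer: 177/17176 ≈ 0.010305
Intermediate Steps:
U = 11 (U = -1*(-11) = 11)
q(j, V) = 11
(-19671 + 19848)/(q(70, -23) + S) = (-19671 + 19848)/(11 + 17165) = 177/17176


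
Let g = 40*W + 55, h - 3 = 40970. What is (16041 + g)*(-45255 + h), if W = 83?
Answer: -83139312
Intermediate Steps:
h = 40973 (h = 3 + 40970 = 40973)
g = 3375 (g = 40*83 + 55 = 3320 + 55 = 3375)
(16041 + g)*(-45255 + h) = (16041 + 3375)*(-45255 + 40973) = 19416*(-4282) = -83139312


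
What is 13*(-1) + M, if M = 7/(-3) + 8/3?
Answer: -38/3 ≈ -12.667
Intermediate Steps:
M = ⅓ (M = 7*(-⅓) + 8*(⅓) = -7/3 + 8/3 = ⅓ ≈ 0.33333)
13*(-1) + M = 13*(-1) + ⅓ = -13 + ⅓ = -38/3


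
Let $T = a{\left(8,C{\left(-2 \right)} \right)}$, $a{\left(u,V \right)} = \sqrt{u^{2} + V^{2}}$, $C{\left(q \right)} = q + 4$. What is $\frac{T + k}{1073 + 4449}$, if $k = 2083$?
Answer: $\frac{2083}{5522} + \frac{\sqrt{17}}{2761} \approx 0.37871$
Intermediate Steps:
$C{\left(q \right)} = 4 + q$
$a{\left(u,V \right)} = \sqrt{V^{2} + u^{2}}$
$T = 2 \sqrt{17}$ ($T = \sqrt{\left(4 - 2\right)^{2} + 8^{2}} = \sqrt{2^{2} + 64} = \sqrt{4 + 64} = \sqrt{68} = 2 \sqrt{17} \approx 8.2462$)
$\frac{T + k}{1073 + 4449} = \frac{2 \sqrt{17} + 2083}{1073 + 4449} = \frac{2083 + 2 \sqrt{17}}{5522} = \left(2083 + 2 \sqrt{17}\right) \frac{1}{5522} = \frac{2083}{5522} + \frac{\sqrt{17}}{2761}$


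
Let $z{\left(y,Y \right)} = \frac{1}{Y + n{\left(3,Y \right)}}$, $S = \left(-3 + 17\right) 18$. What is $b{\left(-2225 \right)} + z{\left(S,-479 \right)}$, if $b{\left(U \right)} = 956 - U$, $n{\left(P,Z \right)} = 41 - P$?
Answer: $\frac{1402820}{441} \approx 3181.0$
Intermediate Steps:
$S = 252$ ($S = 14 \cdot 18 = 252$)
$z{\left(y,Y \right)} = \frac{1}{38 + Y}$ ($z{\left(y,Y \right)} = \frac{1}{Y + \left(41 - 3\right)} = \frac{1}{Y + 38} = \frac{1}{38 + Y}$)
$b{\left(-2225 \right)} + z{\left(S,-479 \right)} = \left(956 - -2225\right) + \frac{1}{38 - 479} = \left(956 + 2225\right) + \frac{1}{-441} = 3181 - \frac{1}{441} = \frac{1402820}{441}$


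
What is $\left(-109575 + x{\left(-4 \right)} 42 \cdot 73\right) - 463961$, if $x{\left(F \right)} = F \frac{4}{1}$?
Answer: $-622592$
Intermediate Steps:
$x{\left(F \right)} = 4 F$ ($x{\left(F \right)} = F 4 \cdot 1 = F 4 = 4 F$)
$\left(-109575 + x{\left(-4 \right)} 42 \cdot 73\right) - 463961 = \left(-109575 + 4 \left(-4\right) 42 \cdot 73\right) - 463961 = \left(-109575 + \left(-16\right) 42 \cdot 73\right) - 463961 = \left(-109575 - 49056\right) - 463961 = -158631 - 463961 = -622592$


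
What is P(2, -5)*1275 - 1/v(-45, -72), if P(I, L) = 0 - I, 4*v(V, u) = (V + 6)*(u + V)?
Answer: -11635654/4563 ≈ -2550.0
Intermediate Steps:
v(V, u) = (6 + V)*(V + u)/4 (v(V, u) = ((V + 6)*(u + V))/4 = ((6 + V)*(V + u))/4 = (6 + V)*(V + u)/4)
P(I, L) = -I
P(2, -5)*1275 - 1/v(-45, -72) = -1*2*1275 - 1/((¼)*(-45)² + (3/2)*(-45) + (3/2)*(-72) + (¼)*(-45)*(-72)) = -2*1275 - 1/((¼)*2025 - 135/2 - 108 + 810) = -2550 - 1/(2025/4 - 135/2 - 108 + 810) = -2550 - 1/4563/4 = -2550 - 1*4/4563 = -2550 - 4/4563 = -11635654/4563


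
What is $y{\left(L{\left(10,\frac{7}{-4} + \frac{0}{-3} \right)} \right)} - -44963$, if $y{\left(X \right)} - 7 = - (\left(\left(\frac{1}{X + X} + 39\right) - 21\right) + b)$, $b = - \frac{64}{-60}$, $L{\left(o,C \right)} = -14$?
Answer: $\frac{18879407}{420} \approx 44951.0$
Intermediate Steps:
$b = \frac{16}{15}$ ($b = \left(-64\right) \left(- \frac{1}{60}\right) = \frac{16}{15} \approx 1.0667$)
$y{\left(X \right)} = - \frac{181}{15} - \frac{1}{2 X}$ ($y{\left(X \right)} = 7 - \left(\left(\left(\frac{1}{X + X} + 39\right) - 21\right) + \frac{16}{15}\right) = 7 - \left(\left(\left(\frac{1}{2 X} + 39\right) - 21\right) + \frac{16}{15}\right) = 7 - \left(\left(\left(39 + \frac{1}{2 X}\right) - 21\right) + \frac{16}{15}\right) = 7 - \left(\left(18 + \frac{1}{2 X}\right) + \frac{16}{15}\right) = 7 - \left(\frac{286}{15} + \frac{1}{2 X}\right) = - \frac{181}{15} - \frac{1}{2 X}$)
$y{\left(L{\left(10,\frac{7}{-4} + \frac{0}{-3} \right)} \right)} - -44963 = \frac{-15 - -5068}{30 \left(-14\right)} - -44963 = \frac{1}{30} \left(- \frac{1}{14}\right) \left(-15 + 5068\right) + 44963 = \frac{1}{30} \left(- \frac{1}{14}\right) 5053 + 44963 = - \frac{5053}{420} + 44963 = \frac{18879407}{420}$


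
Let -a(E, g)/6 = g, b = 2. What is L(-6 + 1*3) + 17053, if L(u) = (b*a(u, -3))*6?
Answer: 17269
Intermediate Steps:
a(E, g) = -6*g
L(u) = 216 (L(u) = (2*(-6*(-3)))*6 = (2*18)*6 = 36*6 = 216)
L(-6 + 1*3) + 17053 = 216 + 17053 = 17269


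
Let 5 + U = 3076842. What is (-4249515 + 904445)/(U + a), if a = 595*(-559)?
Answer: -1672535/1372116 ≈ -1.2189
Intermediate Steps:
U = 3076837 (U = -5 + 3076842 = 3076837)
a = -332605
(-4249515 + 904445)/(U + a) = (-4249515 + 904445)/(3076837 - 332605) = -3345070/2744232 = -3345070*1/2744232 = -1672535/1372116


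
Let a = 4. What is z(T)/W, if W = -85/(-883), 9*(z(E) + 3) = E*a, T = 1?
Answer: -20309/765 ≈ -26.548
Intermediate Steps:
z(E) = -3 + 4*E/9 (z(E) = -3 + (E*4)/9 = -3 + (4*E)/9 = -3 + 4*E/9)
W = 85/883 (W = -85*(-1/883) = 85/883 ≈ 0.096263)
z(T)/W = (-3 + (4/9)*1)/(85/883) = (-3 + 4/9)*(883/85) = -23/9*883/85 = -20309/765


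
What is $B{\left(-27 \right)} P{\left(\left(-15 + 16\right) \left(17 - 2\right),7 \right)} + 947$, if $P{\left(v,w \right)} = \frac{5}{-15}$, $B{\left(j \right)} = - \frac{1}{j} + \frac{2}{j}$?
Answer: $\frac{76708}{81} \approx 947.01$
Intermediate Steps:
$B{\left(j \right)} = \frac{1}{j}$
$P{\left(v,w \right)} = - \frac{1}{3}$ ($P{\left(v,w \right)} = 5 \left(- \frac{1}{15}\right) = - \frac{1}{3}$)
$B{\left(-27 \right)} P{\left(\left(-15 + 16\right) \left(17 - 2\right),7 \right)} + 947 = \frac{1}{-27} \left(- \frac{1}{3}\right) + 947 = \left(- \frac{1}{27}\right) \left(- \frac{1}{3}\right) + 947 = \frac{1}{81} + 947 = \frac{76708}{81}$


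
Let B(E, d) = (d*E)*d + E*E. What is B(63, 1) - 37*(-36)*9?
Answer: 16020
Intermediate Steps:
B(E, d) = E² + E*d² (B(E, d) = (E*d)*d + E² = E*d² + E² = E² + E*d²)
B(63, 1) - 37*(-36)*9 = 63*(63 + 1²) - 37*(-36)*9 = 63*(63 + 1) - (-1332)*9 = 63*64 - 1*(-11988) = 4032 + 11988 = 16020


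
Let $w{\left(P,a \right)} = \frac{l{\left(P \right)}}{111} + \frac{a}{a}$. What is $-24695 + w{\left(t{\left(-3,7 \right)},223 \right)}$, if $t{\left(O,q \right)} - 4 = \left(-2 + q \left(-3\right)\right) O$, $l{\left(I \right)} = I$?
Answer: $- \frac{2740961}{111} \approx -24693.0$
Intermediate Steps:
$t{\left(O,q \right)} = 4 + O \left(-2 - 3 q\right)$ ($t{\left(O,q \right)} = 4 + \left(-2 + q \left(-3\right)\right) O = 4 + \left(-2 - 3 q\right) O = 4 + O \left(-2 - 3 q\right)$)
$w{\left(P,a \right)} = 1 + \frac{P}{111}$ ($w{\left(P,a \right)} = \frac{P}{111} + \frac{a}{a} = P \frac{1}{111} + 1 = \frac{P}{111} + 1 = 1 + \frac{P}{111}$)
$-24695 + w{\left(t{\left(-3,7 \right)},223 \right)} = -24695 + \left(1 + \frac{4 - -6 - \left(-9\right) 7}{111}\right) = -24695 + \left(1 + \frac{4 + 6 + 63}{111}\right) = -24695 + \left(1 + \frac{1}{111} \cdot 73\right) = -24695 + \left(1 + \frac{73}{111}\right) = -24695 + \frac{184}{111} = - \frac{2740961}{111}$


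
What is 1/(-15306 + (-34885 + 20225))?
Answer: -1/29966 ≈ -3.3371e-5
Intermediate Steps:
1/(-15306 + (-34885 + 20225)) = 1/(-15306 - 14660) = 1/(-29966) = -1/29966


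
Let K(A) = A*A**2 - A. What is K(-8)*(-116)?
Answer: 58464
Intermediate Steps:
K(A) = A**3 - A
K(-8)*(-116) = ((-8)**3 - 1*(-8))*(-116) = (-512 + 8)*(-116) = -504*(-116) = 58464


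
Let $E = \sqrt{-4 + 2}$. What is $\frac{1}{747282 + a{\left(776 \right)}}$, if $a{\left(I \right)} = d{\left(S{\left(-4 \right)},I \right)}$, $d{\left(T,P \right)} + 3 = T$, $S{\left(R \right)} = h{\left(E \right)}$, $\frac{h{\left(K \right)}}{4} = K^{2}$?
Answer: $\frac{1}{747271} \approx 1.3382 \cdot 10^{-6}$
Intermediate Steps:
$E = i \sqrt{2}$ ($E = \sqrt{-2} = i \sqrt{2} \approx 1.4142 i$)
$h{\left(K \right)} = 4 K^{2}$
$S{\left(R \right)} = -8$ ($S{\left(R \right)} = 4 \left(i \sqrt{2}\right)^{2} = 4 \left(-2\right) = -8$)
$d{\left(T,P \right)} = -3 + T$
$a{\left(I \right)} = -11$ ($a{\left(I \right)} = -3 - 8 = -11$)
$\frac{1}{747282 + a{\left(776 \right)}} = \frac{1}{747282 - 11} = \frac{1}{747271}$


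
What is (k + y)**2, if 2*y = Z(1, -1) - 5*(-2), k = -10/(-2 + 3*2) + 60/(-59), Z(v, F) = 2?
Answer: 85849/13924 ≈ 6.1655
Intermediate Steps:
k = -415/118 (k = -10/(-2 + 6) + 60*(-1/59) = -10/4 - 60/59 = -10*1/4 - 60/59 = -5/2 - 60/59 = -415/118 ≈ -3.5169)
y = 6 (y = (2 - 5*(-2))/2 = (2 + 10)/2 = (1/2)*12 = 6)
(k + y)**2 = (-415/118 + 6)**2 = (293/118)**2 = 85849/13924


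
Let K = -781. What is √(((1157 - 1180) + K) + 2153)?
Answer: √1349 ≈ 36.729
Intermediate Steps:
√(((1157 - 1180) + K) + 2153) = √(((1157 - 1180) - 781) + 2153) = √((-23 - 781) + 2153) = √(-804 + 2153) = √1349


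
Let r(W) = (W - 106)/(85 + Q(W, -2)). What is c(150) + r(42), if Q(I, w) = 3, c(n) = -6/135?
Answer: -382/495 ≈ -0.77172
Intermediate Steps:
c(n) = -2/45 (c(n) = -6*1/135 = -2/45)
r(W) = -53/44 + W/88 (r(W) = (W - 106)/(85 + 3) = (-106 + W)/88 = (-106 + W)*(1/88) = -53/44 + W/88)
c(150) + r(42) = -2/45 + (-53/44 + (1/88)*42) = -2/45 + (-53/44 + 21/44) = -2/45 - 8/11 = -382/495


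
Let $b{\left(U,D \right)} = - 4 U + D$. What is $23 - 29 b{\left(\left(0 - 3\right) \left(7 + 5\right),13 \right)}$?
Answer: $-4530$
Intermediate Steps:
$b{\left(U,D \right)} = D - 4 U$
$23 - 29 b{\left(\left(0 - 3\right) \left(7 + 5\right),13 \right)} = 23 - 29 \left(13 - 4 \left(0 - 3\right) \left(7 + 5\right)\right) = 23 - 29 \left(13 - 4 \left(\left(-3\right) 12\right)\right) = 23 - 29 \left(13 - -144\right) = 23 - 29 \left(13 + 144\right) = 23 - 4553 = -4530$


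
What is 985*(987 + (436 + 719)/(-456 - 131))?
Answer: 569540790/587 ≈ 9.7026e+5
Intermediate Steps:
985*(987 + (436 + 719)/(-456 - 131)) = 985*(987 + 1155/(-587)) = 985*(987 + 1155*(-1/587)) = 985*(987 - 1155/587) = 985*(578214/587) = 569540790/587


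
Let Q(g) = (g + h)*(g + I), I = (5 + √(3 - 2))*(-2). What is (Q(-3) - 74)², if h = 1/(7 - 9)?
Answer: 1849/4 ≈ 462.25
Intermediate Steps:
I = -12 (I = (5 + √1)*(-2) = (5 + 1)*(-2) = 6*(-2) = -12)
h = -½ (h = 1/(-2) = -½ ≈ -0.50000)
Q(g) = (-12 + g)*(-½ + g) (Q(g) = (g - ½)*(g - 12) = (-½ + g)*(-12 + g) = (-12 + g)*(-½ + g))
(Q(-3) - 74)² = ((6 + (-3)² - 25/2*(-3)) - 74)² = ((6 + 9 + 75/2) - 74)² = (105/2 - 74)² = (-43/2)² = 1849/4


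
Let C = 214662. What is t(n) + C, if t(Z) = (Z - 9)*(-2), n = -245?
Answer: 215170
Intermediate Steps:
t(Z) = 18 - 2*Z (t(Z) = (-9 + Z)*(-2) = 18 - 2*Z)
t(n) + C = (18 - 2*(-245)) + 214662 = (18 + 490) + 214662 = 508 + 214662 = 215170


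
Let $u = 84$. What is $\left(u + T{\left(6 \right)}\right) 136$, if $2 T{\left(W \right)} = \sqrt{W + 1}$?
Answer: $11424 + 68 \sqrt{7} \approx 11604.0$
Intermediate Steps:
$T{\left(W \right)} = \frac{\sqrt{1 + W}}{2}$ ($T{\left(W \right)} = \frac{\sqrt{W + 1}}{2} = \frac{\sqrt{1 + W}}{2}$)
$\left(u + T{\left(6 \right)}\right) 136 = \left(84 + \frac{\sqrt{1 + 6}}{2}\right) 136 = \left(84 + \frac{\sqrt{7}}{2}\right) 136 = 11424 + 68 \sqrt{7}$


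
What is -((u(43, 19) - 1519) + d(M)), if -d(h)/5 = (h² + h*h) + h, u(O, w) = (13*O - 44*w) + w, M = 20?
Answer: 5877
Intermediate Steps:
u(O, w) = -43*w + 13*O (u(O, w) = (-44*w + 13*O) + w = -43*w + 13*O)
d(h) = -10*h² - 5*h (d(h) = -5*((h² + h*h) + h) = -5*((h² + h²) + h) = -5*(2*h² + h) = -5*(h + 2*h²) = -10*h² - 5*h)
-((u(43, 19) - 1519) + d(M)) = -(((-43*19 + 13*43) - 1519) - 5*20*(1 + 2*20)) = -(((-817 + 559) - 1519) - 5*20*(1 + 40)) = -((-258 - 1519) - 5*20*41) = -(-1777 - 4100) = -1*(-5877) = 5877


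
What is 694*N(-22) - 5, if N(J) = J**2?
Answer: 335891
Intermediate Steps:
694*N(-22) - 5 = 694*(-22)**2 - 5 = 694*484 - 5 = 335896 - 5 = 335891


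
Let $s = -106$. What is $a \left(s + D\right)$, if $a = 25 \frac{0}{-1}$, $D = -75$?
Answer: $0$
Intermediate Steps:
$a = 0$ ($a = 25 \cdot 0 \left(-1\right) = 25 \cdot 0 = 0$)
$a \left(s + D\right) = 0 \left(-106 - 75\right) = 0 \left(-181\right) = 0$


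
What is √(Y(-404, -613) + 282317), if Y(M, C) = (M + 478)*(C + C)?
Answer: √191593 ≈ 437.71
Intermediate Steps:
Y(M, C) = 2*C*(478 + M) (Y(M, C) = (478 + M)*(2*C) = 2*C*(478 + M))
√(Y(-404, -613) + 282317) = √(2*(-613)*(478 - 404) + 282317) = √(2*(-613)*74 + 282317) = √(-90724 + 282317) = √191593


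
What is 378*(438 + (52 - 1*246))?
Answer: 92232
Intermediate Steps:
378*(438 + (52 - 1*246)) = 378*(438 + (52 - 246)) = 378*(438 - 194) = 378*244 = 92232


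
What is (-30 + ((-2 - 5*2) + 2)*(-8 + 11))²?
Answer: 3600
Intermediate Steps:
(-30 + ((-2 - 5*2) + 2)*(-8 + 11))² = (-30 + ((-2 - 10) + 2)*3)² = (-30 + (-12 + 2)*3)² = (-30 - 10*3)² = (-30 - 30)² = (-60)² = 3600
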